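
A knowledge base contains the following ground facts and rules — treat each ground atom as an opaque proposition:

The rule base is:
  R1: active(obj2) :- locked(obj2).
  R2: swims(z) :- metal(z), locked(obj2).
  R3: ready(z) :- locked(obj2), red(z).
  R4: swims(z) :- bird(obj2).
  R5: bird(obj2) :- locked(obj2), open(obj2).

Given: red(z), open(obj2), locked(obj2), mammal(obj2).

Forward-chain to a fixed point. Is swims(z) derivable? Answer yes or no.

[1] R1 [active(obj2) :- locked(obj2).]; R3 [ready(z) :- locked(obj2), red(z).]; R5 [bird(obj2) :- locked(obj2), open(obj2).]. ⇒ new: active(obj2), ready(z), bird(obj2).
[2] R4 [swims(z) :- bird(obj2).]. ⇒ new: swims(z).
swims(z) appears in round 2, so it is derivable.

yes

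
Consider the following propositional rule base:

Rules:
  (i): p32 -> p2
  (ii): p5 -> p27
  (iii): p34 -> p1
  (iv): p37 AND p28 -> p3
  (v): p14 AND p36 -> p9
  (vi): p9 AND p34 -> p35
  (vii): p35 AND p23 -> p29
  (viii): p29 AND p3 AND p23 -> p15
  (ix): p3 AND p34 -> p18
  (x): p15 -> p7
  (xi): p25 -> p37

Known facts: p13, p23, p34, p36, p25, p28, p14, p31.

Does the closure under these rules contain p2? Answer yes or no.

no

Round 1 fires (iii), (v), (xi), giving p1, p9, p37.
Round 2 fires (iv), (vi), giving p3, p35.
Round 3 fires (vii), (ix), giving p29, p18.
Round 4 fires (viii), giving p15.
Round 5 fires (x), giving p7.
Fixed point reached. p2 is concluded only by (i); (i) needs p32 (never derived).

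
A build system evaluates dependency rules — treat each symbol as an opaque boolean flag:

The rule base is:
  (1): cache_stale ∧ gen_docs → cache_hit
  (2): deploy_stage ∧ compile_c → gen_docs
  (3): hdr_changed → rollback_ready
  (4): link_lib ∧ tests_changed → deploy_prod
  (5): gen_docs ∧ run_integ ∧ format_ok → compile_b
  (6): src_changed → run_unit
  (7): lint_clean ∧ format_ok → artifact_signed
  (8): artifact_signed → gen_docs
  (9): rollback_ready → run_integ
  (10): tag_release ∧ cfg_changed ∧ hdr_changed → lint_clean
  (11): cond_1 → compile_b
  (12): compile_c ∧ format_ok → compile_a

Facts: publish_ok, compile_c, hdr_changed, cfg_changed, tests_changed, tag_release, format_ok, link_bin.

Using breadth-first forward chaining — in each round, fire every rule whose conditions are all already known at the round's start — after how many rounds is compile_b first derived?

Round 1 — (3), (10), (12), derive rollback_ready, lint_clean, compile_a.
Round 2 — (7), (9), derive artifact_signed, run_integ.
Round 3 — (8), derive gen_docs.
Round 4 — (5), derive compile_b.
compile_b first appears in round 4.

4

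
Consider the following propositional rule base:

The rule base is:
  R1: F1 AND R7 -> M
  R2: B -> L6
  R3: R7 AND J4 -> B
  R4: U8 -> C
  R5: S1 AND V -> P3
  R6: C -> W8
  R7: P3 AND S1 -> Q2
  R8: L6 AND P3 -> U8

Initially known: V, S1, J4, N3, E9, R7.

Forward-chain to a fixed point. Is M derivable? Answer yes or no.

Round 1: R3 [R7 AND J4 -> B]; R5 [S1 AND V -> P3]. New: B, P3.
Round 2: R2 [B -> L6]; R7 [P3 AND S1 -> Q2]. New: L6, Q2.
Round 3: R8 [L6 AND P3 -> U8]. New: U8.
Round 4: R4 [U8 -> C]. New: C.
Round 5: R6 [C -> W8]. New: W8.
Fixed point reached. M is concluded only by R1; R1 needs F1 (never derived).

no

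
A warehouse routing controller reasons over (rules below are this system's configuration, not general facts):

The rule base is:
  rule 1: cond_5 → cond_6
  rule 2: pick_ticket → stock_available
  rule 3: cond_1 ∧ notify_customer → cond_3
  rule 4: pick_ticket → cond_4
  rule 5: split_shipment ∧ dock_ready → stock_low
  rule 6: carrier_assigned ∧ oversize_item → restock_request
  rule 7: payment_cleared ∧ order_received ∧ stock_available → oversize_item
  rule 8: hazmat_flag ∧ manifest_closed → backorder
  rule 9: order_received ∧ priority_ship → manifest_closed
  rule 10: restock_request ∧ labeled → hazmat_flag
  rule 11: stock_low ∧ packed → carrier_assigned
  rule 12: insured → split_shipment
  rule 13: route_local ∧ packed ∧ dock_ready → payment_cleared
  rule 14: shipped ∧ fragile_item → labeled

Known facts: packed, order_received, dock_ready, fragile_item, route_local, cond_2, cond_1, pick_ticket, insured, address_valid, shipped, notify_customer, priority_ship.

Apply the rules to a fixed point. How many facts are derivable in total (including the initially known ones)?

Round 1 — rule 2, rule 3, rule 4, rule 9, rule 12, rule 13, rule 14, derive stock_available, cond_3, cond_4, manifest_closed, split_shipment, payment_cleared, labeled.
Round 2 — rule 5, rule 7, derive stock_low, oversize_item.
Round 3 — rule 11, derive carrier_assigned.
Round 4 — rule 6, derive restock_request.
Round 5 — rule 10, derive hazmat_flag.
Round 6 — rule 8, derive backorder.
Closure: {address_valid, backorder, carrier_assigned, cond_1, cond_2, cond_3, cond_4, dock_ready, fragile_item, hazmat_flag, insured, labeled, manifest_closed, notify_customer, order_received, oversize_item, packed, payment_cleared, pick_ticket, priority_ship, restock_request, route_local, shipped, split_shipment, stock_available, stock_low} — 26 facts.

26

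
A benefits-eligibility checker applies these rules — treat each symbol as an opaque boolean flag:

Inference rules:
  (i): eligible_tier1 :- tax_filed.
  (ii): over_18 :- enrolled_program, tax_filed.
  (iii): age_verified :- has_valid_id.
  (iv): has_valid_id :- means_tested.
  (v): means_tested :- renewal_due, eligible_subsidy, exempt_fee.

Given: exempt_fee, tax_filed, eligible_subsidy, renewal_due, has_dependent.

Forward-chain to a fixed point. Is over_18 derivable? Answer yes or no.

no

[1] (i) [eligible_tier1 :- tax_filed.]; (v) [means_tested :- renewal_due, eligible_subsidy, exempt_fee.]. ⇒ new: eligible_tier1, means_tested.
[2] (iv) [has_valid_id :- means_tested.]. ⇒ new: has_valid_id.
[3] (iii) [age_verified :- has_valid_id.]. ⇒ new: age_verified.
Fixed point reached. over_18 is concluded only by (ii); (ii) needs enrolled_program (never derived).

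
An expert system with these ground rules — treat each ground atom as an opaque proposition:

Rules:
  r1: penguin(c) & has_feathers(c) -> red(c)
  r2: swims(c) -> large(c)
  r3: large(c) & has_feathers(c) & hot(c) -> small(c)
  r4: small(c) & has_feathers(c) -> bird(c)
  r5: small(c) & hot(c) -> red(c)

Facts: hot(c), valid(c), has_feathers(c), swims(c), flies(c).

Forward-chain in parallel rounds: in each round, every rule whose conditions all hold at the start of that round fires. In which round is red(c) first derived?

[1] r2 [swims(c) -> large(c)]. ⇒ new: large(c).
[2] r3 [large(c) & has_feathers(c) & hot(c) -> small(c)]. ⇒ new: small(c).
[3] r4 [small(c) & has_feathers(c) -> bird(c)]; r5 [small(c) & hot(c) -> red(c)]. ⇒ new: bird(c), red(c).
red(c) first appears in round 3.

3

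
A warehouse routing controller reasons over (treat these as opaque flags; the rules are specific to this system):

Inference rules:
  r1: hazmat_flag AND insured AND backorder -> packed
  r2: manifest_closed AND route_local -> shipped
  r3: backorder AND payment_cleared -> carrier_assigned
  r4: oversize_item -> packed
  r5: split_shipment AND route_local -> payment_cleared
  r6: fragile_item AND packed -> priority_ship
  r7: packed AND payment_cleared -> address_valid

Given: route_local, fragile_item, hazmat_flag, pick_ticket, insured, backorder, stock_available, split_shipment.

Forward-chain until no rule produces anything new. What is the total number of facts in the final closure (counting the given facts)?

13

Round 1: r1 [hazmat_flag AND insured AND backorder -> packed]; r5 [split_shipment AND route_local -> payment_cleared]. Adds packed, payment_cleared.
Round 2: r3 [backorder AND payment_cleared -> carrier_assigned]; r6 [fragile_item AND packed -> priority_ship]; r7 [packed AND payment_cleared -> address_valid]. Adds carrier_assigned, priority_ship, address_valid.
Closure: {address_valid, backorder, carrier_assigned, fragile_item, hazmat_flag, insured, packed, payment_cleared, pick_ticket, priority_ship, route_local, split_shipment, stock_available} — 13 facts.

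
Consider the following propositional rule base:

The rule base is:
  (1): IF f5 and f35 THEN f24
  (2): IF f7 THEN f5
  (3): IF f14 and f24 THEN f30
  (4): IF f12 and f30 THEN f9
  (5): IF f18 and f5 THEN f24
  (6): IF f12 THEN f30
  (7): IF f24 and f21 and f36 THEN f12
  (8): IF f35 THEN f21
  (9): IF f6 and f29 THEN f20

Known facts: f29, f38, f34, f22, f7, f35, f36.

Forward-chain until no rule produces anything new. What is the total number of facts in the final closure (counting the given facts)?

Round 1 fires (2), (8), giving f5, f21.
Round 2 fires (1), giving f24.
Round 3 fires (7), giving f12.
Round 4 fires (6), giving f30.
Round 5 fires (4), giving f9.
Closure: {f12, f21, f22, f24, f29, f30, f34, f35, f36, f38, f5, f7, f9} — 13 facts.

13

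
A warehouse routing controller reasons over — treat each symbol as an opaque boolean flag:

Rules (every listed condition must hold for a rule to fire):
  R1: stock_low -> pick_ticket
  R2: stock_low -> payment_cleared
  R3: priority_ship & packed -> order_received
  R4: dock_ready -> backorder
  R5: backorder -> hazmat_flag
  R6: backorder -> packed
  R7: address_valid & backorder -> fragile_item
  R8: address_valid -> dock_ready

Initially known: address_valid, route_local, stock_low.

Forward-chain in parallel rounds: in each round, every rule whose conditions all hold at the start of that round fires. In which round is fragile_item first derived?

[1] R1 [stock_low -> pick_ticket]; R2 [stock_low -> payment_cleared]; R8 [address_valid -> dock_ready]. ⇒ new: pick_ticket, payment_cleared, dock_ready.
[2] R4 [dock_ready -> backorder]. ⇒ new: backorder.
[3] R5 [backorder -> hazmat_flag]; R6 [backorder -> packed]; R7 [address_valid & backorder -> fragile_item]. ⇒ new: hazmat_flag, packed, fragile_item.
fragile_item first appears in round 3.

3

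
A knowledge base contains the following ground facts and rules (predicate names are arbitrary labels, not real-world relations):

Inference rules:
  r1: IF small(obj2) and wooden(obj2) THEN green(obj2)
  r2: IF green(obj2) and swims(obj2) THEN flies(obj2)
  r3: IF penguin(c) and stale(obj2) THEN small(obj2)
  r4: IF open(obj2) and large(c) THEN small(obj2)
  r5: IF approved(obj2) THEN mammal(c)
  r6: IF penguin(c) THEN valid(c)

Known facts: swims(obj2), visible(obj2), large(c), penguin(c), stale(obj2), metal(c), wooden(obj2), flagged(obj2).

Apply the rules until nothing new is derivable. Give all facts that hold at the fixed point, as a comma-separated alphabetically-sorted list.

flagged(obj2), flies(obj2), green(obj2), large(c), metal(c), penguin(c), small(obj2), stale(obj2), swims(obj2), valid(c), visible(obj2), wooden(obj2)

Round 1 fires r3, r6, giving small(obj2), valid(c).
Round 2 fires r1, giving green(obj2).
Round 3 fires r2, giving flies(obj2).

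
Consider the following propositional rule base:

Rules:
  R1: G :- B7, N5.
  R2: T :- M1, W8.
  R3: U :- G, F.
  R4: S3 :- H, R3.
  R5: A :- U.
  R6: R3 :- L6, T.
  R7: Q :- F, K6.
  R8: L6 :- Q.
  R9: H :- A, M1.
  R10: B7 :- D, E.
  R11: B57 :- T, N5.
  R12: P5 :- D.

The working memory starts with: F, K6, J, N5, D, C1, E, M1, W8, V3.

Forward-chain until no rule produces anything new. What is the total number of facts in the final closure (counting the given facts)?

22

Round 1 fires R2, R7, R10, R12, giving T, Q, B7, P5.
Round 2 fires R1, R8, R11, giving G, L6, B57.
Round 3 fires R3, R6, giving U, R3.
Round 4 fires R5, giving A.
Round 5 fires R9, giving H.
Round 6 fires R4, giving S3.
Closure: {A, B57, B7, C1, D, E, F, G, H, J, K6, L6, M1, N5, P5, Q, R3, S3, T, U, V3, W8} — 22 facts.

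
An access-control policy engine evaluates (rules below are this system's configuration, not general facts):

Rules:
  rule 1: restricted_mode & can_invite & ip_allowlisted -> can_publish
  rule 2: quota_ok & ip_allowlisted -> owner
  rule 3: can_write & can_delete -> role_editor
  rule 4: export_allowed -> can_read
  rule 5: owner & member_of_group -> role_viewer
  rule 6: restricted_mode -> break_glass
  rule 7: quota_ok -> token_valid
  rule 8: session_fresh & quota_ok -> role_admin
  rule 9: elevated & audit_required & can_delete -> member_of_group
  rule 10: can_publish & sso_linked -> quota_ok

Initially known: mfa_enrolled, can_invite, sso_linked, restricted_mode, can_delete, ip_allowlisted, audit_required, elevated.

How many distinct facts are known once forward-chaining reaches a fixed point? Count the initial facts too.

15

[1] rule 1 [restricted_mode & can_invite & ip_allowlisted -> can_publish]; rule 6 [restricted_mode -> break_glass]; rule 9 [elevated & audit_required & can_delete -> member_of_group]. ⇒ new: can_publish, break_glass, member_of_group.
[2] rule 10 [can_publish & sso_linked -> quota_ok]. ⇒ new: quota_ok.
[3] rule 2 [quota_ok & ip_allowlisted -> owner]; rule 7 [quota_ok -> token_valid]. ⇒ new: owner, token_valid.
[4] rule 5 [owner & member_of_group -> role_viewer]. ⇒ new: role_viewer.
Closure: {audit_required, break_glass, can_delete, can_invite, can_publish, elevated, ip_allowlisted, member_of_group, mfa_enrolled, owner, quota_ok, restricted_mode, role_viewer, sso_linked, token_valid} — 15 facts.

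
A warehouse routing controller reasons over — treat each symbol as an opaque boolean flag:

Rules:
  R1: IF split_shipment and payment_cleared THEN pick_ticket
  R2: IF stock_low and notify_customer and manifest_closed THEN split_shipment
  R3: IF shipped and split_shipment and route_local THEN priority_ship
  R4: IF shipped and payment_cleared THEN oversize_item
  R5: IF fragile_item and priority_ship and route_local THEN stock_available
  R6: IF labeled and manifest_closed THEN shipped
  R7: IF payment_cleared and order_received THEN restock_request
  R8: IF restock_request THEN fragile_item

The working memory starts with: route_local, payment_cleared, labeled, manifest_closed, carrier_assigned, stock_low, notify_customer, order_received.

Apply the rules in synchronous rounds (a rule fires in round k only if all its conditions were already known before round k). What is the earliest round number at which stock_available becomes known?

Round 1 — R2, R6, R7, derive split_shipment, shipped, restock_request.
Round 2 — R1, R3, R4, R8, derive pick_ticket, priority_ship, oversize_item, fragile_item.
Round 3 — R5, derive stock_available.
stock_available first appears in round 3.

3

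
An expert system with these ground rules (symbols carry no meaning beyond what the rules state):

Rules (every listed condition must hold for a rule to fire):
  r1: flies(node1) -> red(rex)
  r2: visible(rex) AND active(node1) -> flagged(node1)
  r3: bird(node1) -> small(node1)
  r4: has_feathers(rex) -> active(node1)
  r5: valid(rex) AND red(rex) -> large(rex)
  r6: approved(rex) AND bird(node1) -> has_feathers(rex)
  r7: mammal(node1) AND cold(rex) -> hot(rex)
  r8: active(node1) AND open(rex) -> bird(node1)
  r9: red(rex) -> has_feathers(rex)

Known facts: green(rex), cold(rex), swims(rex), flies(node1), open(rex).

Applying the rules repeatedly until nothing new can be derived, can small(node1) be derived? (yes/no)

yes

Round 1: r1 [flies(node1) -> red(rex)]. New: red(rex).
Round 2: r9 [red(rex) -> has_feathers(rex)]. New: has_feathers(rex).
Round 3: r4 [has_feathers(rex) -> active(node1)]. New: active(node1).
Round 4: r8 [active(node1) AND open(rex) -> bird(node1)]. New: bird(node1).
Round 5: r3 [bird(node1) -> small(node1)]. New: small(node1).
small(node1) appears in round 5, so it is derivable.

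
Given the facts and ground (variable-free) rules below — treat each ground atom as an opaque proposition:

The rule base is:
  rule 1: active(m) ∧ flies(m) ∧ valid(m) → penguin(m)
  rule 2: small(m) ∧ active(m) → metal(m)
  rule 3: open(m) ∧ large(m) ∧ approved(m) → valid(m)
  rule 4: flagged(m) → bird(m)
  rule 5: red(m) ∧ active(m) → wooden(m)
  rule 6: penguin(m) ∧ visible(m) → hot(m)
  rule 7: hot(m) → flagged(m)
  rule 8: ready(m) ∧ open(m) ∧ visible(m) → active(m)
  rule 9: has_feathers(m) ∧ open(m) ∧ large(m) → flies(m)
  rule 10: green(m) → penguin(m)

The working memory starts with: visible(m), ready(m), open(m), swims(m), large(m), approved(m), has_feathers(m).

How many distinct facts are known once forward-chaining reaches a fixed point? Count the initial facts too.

[1] rule 3 [open(m) ∧ large(m) ∧ approved(m) → valid(m)]; rule 8 [ready(m) ∧ open(m) ∧ visible(m) → active(m)]; rule 9 [has_feathers(m) ∧ open(m) ∧ large(m) → flies(m)]. ⇒ new: valid(m), active(m), flies(m).
[2] rule 1 [active(m) ∧ flies(m) ∧ valid(m) → penguin(m)]. ⇒ new: penguin(m).
[3] rule 6 [penguin(m) ∧ visible(m) → hot(m)]. ⇒ new: hot(m).
[4] rule 7 [hot(m) → flagged(m)]. ⇒ new: flagged(m).
[5] rule 4 [flagged(m) → bird(m)]. ⇒ new: bird(m).
Closure: {active(m), approved(m), bird(m), flagged(m), flies(m), has_feathers(m), hot(m), large(m), open(m), penguin(m), ready(m), swims(m), valid(m), visible(m)} — 14 facts.

14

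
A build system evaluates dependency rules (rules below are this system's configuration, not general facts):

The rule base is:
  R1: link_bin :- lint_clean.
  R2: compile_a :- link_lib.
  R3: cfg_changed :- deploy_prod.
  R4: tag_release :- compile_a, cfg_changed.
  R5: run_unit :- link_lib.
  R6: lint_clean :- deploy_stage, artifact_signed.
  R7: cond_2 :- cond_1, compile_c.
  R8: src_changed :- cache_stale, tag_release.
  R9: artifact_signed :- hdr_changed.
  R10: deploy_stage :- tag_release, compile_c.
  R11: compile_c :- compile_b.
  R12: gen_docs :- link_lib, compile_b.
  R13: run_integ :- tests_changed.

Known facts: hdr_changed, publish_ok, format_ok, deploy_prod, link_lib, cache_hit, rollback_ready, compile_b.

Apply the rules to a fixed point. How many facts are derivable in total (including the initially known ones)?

Round 1: R2 [compile_a :- link_lib.]; R3 [cfg_changed :- deploy_prod.]; R5 [run_unit :- link_lib.]; R9 [artifact_signed :- hdr_changed.]; R11 [compile_c :- compile_b.]; R12 [gen_docs :- link_lib, compile_b.]. Adds compile_a, cfg_changed, run_unit, artifact_signed, compile_c, gen_docs.
Round 2: R4 [tag_release :- compile_a, cfg_changed.]. Adds tag_release.
Round 3: R10 [deploy_stage :- tag_release, compile_c.]. Adds deploy_stage.
Round 4: R6 [lint_clean :- deploy_stage, artifact_signed.]. Adds lint_clean.
Round 5: R1 [link_bin :- lint_clean.]. Adds link_bin.
Closure: {artifact_signed, cache_hit, cfg_changed, compile_a, compile_b, compile_c, deploy_prod, deploy_stage, format_ok, gen_docs, hdr_changed, link_bin, link_lib, lint_clean, publish_ok, rollback_ready, run_unit, tag_release} — 18 facts.

18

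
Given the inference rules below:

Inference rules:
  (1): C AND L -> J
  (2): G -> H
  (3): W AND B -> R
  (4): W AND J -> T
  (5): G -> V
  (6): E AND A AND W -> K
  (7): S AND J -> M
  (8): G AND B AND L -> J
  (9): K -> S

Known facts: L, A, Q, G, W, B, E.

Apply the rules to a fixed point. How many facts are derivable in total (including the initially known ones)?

15

[1] (2) [G -> H]; (3) [W AND B -> R]; (5) [G -> V]; (6) [E AND A AND W -> K]; (8) [G AND B AND L -> J]. ⇒ new: H, R, V, K, J.
[2] (4) [W AND J -> T]; (9) [K -> S]. ⇒ new: T, S.
[3] (7) [S AND J -> M]. ⇒ new: M.
Closure: {A, B, E, G, H, J, K, L, M, Q, R, S, T, V, W} — 15 facts.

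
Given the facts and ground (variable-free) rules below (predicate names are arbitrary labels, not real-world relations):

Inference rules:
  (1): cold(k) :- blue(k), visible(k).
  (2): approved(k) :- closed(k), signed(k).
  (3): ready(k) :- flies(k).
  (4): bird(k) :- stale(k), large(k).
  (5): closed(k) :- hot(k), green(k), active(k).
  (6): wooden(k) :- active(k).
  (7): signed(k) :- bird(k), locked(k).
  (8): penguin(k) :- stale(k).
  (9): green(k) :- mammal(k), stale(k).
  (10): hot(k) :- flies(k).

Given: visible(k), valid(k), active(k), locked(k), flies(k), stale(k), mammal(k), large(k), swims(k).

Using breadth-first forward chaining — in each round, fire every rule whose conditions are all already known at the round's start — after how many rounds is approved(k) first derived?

3

Round 1 — (3), (4), (6), (8), (9), (10), derive ready(k), bird(k), wooden(k), penguin(k), green(k), hot(k).
Round 2 — (5), (7), derive closed(k), signed(k).
Round 3 — (2), derive approved(k).
approved(k) first appears in round 3.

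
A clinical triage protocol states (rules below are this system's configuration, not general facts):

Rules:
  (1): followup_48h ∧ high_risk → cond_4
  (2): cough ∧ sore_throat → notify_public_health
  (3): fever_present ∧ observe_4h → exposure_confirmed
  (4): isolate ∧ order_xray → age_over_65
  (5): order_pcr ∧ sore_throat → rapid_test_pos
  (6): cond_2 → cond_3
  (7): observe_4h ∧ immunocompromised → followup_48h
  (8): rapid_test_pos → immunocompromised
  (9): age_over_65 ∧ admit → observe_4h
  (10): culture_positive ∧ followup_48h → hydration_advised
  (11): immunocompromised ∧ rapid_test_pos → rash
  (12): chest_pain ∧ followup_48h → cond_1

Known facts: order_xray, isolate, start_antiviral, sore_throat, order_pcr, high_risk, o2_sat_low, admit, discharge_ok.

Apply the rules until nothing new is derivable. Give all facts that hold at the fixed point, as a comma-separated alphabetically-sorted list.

Round 1 fires (4), (5), giving age_over_65, rapid_test_pos.
Round 2 fires (8), (9), giving immunocompromised, observe_4h.
Round 3 fires (7), (11), giving followup_48h, rash.
Round 4 fires (1), giving cond_4.

admit, age_over_65, cond_4, discharge_ok, followup_48h, high_risk, immunocompromised, isolate, o2_sat_low, observe_4h, order_pcr, order_xray, rapid_test_pos, rash, sore_throat, start_antiviral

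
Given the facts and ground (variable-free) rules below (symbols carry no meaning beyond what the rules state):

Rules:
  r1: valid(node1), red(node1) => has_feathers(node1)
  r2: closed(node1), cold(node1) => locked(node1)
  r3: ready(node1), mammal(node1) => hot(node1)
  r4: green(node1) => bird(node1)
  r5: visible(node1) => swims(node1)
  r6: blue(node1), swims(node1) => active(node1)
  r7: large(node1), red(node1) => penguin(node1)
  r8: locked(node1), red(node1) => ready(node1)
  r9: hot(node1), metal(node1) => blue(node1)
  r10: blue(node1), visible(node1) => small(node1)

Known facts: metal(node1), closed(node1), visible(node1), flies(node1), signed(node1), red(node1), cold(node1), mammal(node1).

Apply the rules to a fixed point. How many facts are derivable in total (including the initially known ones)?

Round 1 fires r2, r5, giving locked(node1), swims(node1).
Round 2 fires r8, giving ready(node1).
Round 3 fires r3, giving hot(node1).
Round 4 fires r9, giving blue(node1).
Round 5 fires r6, r10, giving active(node1), small(node1).
Closure: {active(node1), blue(node1), closed(node1), cold(node1), flies(node1), hot(node1), locked(node1), mammal(node1), metal(node1), ready(node1), red(node1), signed(node1), small(node1), swims(node1), visible(node1)} — 15 facts.

15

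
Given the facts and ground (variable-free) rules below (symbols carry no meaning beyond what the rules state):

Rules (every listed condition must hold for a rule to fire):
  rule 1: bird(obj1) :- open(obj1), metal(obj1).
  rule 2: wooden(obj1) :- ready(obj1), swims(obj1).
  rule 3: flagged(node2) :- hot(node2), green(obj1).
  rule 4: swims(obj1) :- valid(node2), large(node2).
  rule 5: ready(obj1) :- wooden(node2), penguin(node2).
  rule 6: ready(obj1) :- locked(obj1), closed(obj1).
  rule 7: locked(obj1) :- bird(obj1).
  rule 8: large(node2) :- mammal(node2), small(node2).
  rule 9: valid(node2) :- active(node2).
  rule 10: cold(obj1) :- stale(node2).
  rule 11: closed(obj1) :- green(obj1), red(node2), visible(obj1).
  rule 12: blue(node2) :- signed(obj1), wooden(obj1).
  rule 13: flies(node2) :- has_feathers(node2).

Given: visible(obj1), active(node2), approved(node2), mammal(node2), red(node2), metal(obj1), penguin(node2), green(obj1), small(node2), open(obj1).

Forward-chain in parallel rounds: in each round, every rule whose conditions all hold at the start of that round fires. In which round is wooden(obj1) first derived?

4

[1] rule 1 [bird(obj1) :- open(obj1), metal(obj1).]; rule 8 [large(node2) :- mammal(node2), small(node2).]; rule 9 [valid(node2) :- active(node2).]; rule 11 [closed(obj1) :- green(obj1), red(node2), visible(obj1).]. ⇒ new: bird(obj1), large(node2), valid(node2), closed(obj1).
[2] rule 4 [swims(obj1) :- valid(node2), large(node2).]; rule 7 [locked(obj1) :- bird(obj1).]. ⇒ new: swims(obj1), locked(obj1).
[3] rule 6 [ready(obj1) :- locked(obj1), closed(obj1).]. ⇒ new: ready(obj1).
[4] rule 2 [wooden(obj1) :- ready(obj1), swims(obj1).]. ⇒ new: wooden(obj1).
wooden(obj1) first appears in round 4.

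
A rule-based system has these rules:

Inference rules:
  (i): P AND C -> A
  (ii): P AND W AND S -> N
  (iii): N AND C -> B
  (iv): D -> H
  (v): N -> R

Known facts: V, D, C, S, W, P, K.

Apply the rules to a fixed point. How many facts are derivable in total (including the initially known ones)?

Round 1: (i) [P AND C -> A]; (ii) [P AND W AND S -> N]; (iv) [D -> H]. New: A, N, H.
Round 2: (iii) [N AND C -> B]; (v) [N -> R]. New: B, R.
Closure: {A, B, C, D, H, K, N, P, R, S, V, W} — 12 facts.

12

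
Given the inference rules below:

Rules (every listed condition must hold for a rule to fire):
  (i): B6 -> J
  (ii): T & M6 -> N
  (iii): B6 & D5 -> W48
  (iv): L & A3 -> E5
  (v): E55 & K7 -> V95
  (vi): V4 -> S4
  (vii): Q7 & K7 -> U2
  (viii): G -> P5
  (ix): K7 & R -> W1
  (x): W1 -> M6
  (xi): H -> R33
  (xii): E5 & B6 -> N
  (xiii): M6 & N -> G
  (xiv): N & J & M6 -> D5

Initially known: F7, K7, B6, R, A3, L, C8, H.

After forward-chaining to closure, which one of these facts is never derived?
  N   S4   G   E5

S4

Round 1: (i) [B6 -> J]; (iv) [L & A3 -> E5]; (ix) [K7 & R -> W1]; (xi) [H -> R33]. New: J, E5, W1, R33.
Round 2: (x) [W1 -> M6]; (xii) [E5 & B6 -> N]. New: M6, N.
Round 3: (xiii) [M6 & N -> G]; (xiv) [N & J & M6 -> D5]. New: G, D5.
Round 4: (iii) [B6 & D5 -> W48]; (viii) [G -> P5]. New: W48, P5.
Derived: G (round 3), E5 (round 1), N (round 2). S4 never appears in any round.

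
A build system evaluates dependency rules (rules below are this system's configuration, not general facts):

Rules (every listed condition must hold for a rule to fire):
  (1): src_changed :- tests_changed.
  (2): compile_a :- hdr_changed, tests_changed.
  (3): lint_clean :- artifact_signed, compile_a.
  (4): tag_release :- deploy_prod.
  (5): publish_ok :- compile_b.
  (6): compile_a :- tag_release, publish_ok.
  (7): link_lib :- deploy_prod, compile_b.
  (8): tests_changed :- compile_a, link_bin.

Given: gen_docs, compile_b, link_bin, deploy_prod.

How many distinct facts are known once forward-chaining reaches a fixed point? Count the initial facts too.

10

Round 1: (4) [tag_release :- deploy_prod.]; (5) [publish_ok :- compile_b.]; (7) [link_lib :- deploy_prod, compile_b.]. New: tag_release, publish_ok, link_lib.
Round 2: (6) [compile_a :- tag_release, publish_ok.]. New: compile_a.
Round 3: (8) [tests_changed :- compile_a, link_bin.]. New: tests_changed.
Round 4: (1) [src_changed :- tests_changed.]. New: src_changed.
Closure: {compile_a, compile_b, deploy_prod, gen_docs, link_bin, link_lib, publish_ok, src_changed, tag_release, tests_changed} — 10 facts.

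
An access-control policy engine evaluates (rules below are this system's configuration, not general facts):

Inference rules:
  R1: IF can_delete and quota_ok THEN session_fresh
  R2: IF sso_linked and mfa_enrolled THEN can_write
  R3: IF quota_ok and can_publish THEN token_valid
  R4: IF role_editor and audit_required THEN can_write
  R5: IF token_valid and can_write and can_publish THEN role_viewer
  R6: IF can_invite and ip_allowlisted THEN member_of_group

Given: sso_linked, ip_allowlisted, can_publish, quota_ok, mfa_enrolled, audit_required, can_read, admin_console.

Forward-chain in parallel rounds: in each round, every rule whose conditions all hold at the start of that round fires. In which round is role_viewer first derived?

[1] R2 [IF sso_linked and mfa_enrolled THEN can_write]; R3 [IF quota_ok and can_publish THEN token_valid]. ⇒ new: can_write, token_valid.
[2] R5 [IF token_valid and can_write and can_publish THEN role_viewer]. ⇒ new: role_viewer.
role_viewer first appears in round 2.

2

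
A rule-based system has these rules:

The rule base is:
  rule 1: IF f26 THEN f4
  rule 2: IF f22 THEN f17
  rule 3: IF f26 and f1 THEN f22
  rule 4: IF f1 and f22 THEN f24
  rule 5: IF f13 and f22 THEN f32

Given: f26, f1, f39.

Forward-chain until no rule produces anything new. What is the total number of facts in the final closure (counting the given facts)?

[1] rule 1 [IF f26 THEN f4]; rule 3 [IF f26 and f1 THEN f22]. ⇒ new: f4, f22.
[2] rule 2 [IF f22 THEN f17]; rule 4 [IF f1 and f22 THEN f24]. ⇒ new: f17, f24.
Closure: {f1, f17, f22, f24, f26, f39, f4} — 7 facts.

7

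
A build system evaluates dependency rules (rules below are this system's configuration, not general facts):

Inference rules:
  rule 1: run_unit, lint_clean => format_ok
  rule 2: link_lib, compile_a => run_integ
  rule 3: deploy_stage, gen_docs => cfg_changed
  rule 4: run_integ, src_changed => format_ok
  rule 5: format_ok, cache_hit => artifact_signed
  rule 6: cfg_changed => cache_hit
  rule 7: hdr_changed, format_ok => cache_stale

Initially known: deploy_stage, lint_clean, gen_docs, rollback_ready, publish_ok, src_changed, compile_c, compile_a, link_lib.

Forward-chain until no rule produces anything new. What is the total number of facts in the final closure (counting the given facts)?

Round 1 — rule 2, rule 3, derive run_integ, cfg_changed.
Round 2 — rule 4, rule 6, derive format_ok, cache_hit.
Round 3 — rule 5, derive artifact_signed.
Closure: {artifact_signed, cache_hit, cfg_changed, compile_a, compile_c, deploy_stage, format_ok, gen_docs, link_lib, lint_clean, publish_ok, rollback_ready, run_integ, src_changed} — 14 facts.

14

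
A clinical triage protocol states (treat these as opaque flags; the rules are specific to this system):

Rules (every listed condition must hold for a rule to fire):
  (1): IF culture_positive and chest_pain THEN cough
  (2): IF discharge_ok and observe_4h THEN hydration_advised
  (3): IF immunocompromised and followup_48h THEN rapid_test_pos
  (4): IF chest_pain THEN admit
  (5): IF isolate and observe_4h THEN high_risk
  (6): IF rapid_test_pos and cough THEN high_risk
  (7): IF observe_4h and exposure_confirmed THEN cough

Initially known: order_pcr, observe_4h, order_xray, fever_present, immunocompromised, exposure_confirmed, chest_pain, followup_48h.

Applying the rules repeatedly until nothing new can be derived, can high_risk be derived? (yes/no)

yes

Round 1 — (3), (4), (7), derive rapid_test_pos, admit, cough.
Round 2 — (6), derive high_risk.
high_risk appears in round 2, so it is derivable.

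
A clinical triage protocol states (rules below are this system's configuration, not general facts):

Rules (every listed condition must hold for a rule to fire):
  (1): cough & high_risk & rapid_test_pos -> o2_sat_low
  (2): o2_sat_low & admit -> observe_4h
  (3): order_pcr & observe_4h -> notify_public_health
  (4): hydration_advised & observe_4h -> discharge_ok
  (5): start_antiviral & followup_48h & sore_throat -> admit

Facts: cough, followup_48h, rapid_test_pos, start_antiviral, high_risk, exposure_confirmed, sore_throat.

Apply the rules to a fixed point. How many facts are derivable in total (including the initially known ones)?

10

Round 1: (1) [cough & high_risk & rapid_test_pos -> o2_sat_low]; (5) [start_antiviral & followup_48h & sore_throat -> admit]. Adds o2_sat_low, admit.
Round 2: (2) [o2_sat_low & admit -> observe_4h]. Adds observe_4h.
Closure: {admit, cough, exposure_confirmed, followup_48h, high_risk, o2_sat_low, observe_4h, rapid_test_pos, sore_throat, start_antiviral} — 10 facts.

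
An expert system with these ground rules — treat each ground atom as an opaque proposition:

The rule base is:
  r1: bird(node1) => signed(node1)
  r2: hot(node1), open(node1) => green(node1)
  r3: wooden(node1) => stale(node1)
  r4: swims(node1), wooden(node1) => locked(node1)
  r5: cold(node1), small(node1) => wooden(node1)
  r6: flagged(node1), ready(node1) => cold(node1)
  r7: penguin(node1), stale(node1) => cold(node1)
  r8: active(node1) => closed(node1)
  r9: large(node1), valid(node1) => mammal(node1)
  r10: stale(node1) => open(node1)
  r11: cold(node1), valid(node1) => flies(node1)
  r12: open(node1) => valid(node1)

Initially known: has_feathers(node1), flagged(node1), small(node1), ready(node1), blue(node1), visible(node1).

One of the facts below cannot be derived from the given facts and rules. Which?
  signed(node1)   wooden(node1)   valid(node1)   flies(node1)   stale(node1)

signed(node1)

Round 1: r6 [flagged(node1), ready(node1) => cold(node1)]. Adds cold(node1).
Round 2: r5 [cold(node1), small(node1) => wooden(node1)]. Adds wooden(node1).
Round 3: r3 [wooden(node1) => stale(node1)]. Adds stale(node1).
Round 4: r10 [stale(node1) => open(node1)]. Adds open(node1).
Round 5: r12 [open(node1) => valid(node1)]. Adds valid(node1).
Round 6: r11 [cold(node1), valid(node1) => flies(node1)]. Adds flies(node1).
Derived: flies(node1) (round 6), stale(node1) (round 3), valid(node1) (round 5), wooden(node1) (round 2). signed(node1) never appears in any round.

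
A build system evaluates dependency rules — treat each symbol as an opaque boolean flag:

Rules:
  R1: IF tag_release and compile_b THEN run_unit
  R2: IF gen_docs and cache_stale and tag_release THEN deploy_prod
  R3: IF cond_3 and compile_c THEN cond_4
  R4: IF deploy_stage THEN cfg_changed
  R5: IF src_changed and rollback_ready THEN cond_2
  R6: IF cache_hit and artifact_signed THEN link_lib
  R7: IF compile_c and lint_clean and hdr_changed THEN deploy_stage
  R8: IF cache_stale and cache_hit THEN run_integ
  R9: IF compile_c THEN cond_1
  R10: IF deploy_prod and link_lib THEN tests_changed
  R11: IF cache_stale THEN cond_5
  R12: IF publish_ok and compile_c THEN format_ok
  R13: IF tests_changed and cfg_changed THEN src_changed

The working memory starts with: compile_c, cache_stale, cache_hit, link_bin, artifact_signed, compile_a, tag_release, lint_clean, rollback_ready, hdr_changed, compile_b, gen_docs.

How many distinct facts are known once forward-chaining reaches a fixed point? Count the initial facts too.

23

[1] R1 [IF tag_release and compile_b THEN run_unit]; R2 [IF gen_docs and cache_stale and tag_release THEN deploy_prod]; R6 [IF cache_hit and artifact_signed THEN link_lib]; R7 [IF compile_c and lint_clean and hdr_changed THEN deploy_stage]; R8 [IF cache_stale and cache_hit THEN run_integ]; R9 [IF compile_c THEN cond_1]; R11 [IF cache_stale THEN cond_5]. ⇒ new: run_unit, deploy_prod, link_lib, deploy_stage, run_integ, cond_1, cond_5.
[2] R4 [IF deploy_stage THEN cfg_changed]; R10 [IF deploy_prod and link_lib THEN tests_changed]. ⇒ new: cfg_changed, tests_changed.
[3] R13 [IF tests_changed and cfg_changed THEN src_changed]. ⇒ new: src_changed.
[4] R5 [IF src_changed and rollback_ready THEN cond_2]. ⇒ new: cond_2.
Closure: {artifact_signed, cache_hit, cache_stale, cfg_changed, compile_a, compile_b, compile_c, cond_1, cond_2, cond_5, deploy_prod, deploy_stage, gen_docs, hdr_changed, link_bin, link_lib, lint_clean, rollback_ready, run_integ, run_unit, src_changed, tag_release, tests_changed} — 23 facts.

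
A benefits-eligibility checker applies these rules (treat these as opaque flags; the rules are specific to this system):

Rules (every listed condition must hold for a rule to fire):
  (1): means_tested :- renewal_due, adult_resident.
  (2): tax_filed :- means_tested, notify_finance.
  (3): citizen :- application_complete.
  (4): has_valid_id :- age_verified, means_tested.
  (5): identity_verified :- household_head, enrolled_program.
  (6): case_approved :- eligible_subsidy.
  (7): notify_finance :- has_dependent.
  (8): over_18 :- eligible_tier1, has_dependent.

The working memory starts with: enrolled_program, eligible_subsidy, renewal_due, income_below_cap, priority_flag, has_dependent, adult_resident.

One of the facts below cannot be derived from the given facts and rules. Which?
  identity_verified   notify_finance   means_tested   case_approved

Round 1: (1) [means_tested :- renewal_due, adult_resident.]; (6) [case_approved :- eligible_subsidy.]; (7) [notify_finance :- has_dependent.]. Adds means_tested, case_approved, notify_finance.
Round 2: (2) [tax_filed :- means_tested, notify_finance.]. Adds tax_filed.
Derived: case_approved (round 1), means_tested (round 1), notify_finance (round 1). identity_verified never appears in any round.

identity_verified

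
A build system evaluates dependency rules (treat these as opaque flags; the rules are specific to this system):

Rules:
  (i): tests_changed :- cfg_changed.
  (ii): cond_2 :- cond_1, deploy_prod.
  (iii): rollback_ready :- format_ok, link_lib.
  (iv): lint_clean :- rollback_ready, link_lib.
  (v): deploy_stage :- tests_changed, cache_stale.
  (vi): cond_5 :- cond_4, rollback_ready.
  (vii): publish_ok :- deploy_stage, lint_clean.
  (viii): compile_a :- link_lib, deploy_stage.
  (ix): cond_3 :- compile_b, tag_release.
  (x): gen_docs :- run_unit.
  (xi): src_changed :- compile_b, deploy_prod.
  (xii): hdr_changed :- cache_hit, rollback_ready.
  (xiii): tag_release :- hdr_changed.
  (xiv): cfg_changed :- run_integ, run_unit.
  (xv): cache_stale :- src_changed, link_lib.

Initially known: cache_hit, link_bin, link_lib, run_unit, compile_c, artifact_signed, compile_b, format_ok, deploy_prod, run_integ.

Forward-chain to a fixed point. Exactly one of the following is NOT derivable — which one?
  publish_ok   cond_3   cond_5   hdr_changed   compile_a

cond_5

Round 1 fires (iii), (x), (xi), (xiv), giving rollback_ready, gen_docs, src_changed, cfg_changed.
Round 2 fires (i), (iv), (xii), (xv), giving tests_changed, lint_clean, hdr_changed, cache_stale.
Round 3 fires (v), (xiii), giving deploy_stage, tag_release.
Round 4 fires (vii), (viii), (ix), giving publish_ok, compile_a, cond_3.
Derived: compile_a (round 4), publish_ok (round 4), cond_3 (round 4), hdr_changed (round 2). cond_5 never appears in any round.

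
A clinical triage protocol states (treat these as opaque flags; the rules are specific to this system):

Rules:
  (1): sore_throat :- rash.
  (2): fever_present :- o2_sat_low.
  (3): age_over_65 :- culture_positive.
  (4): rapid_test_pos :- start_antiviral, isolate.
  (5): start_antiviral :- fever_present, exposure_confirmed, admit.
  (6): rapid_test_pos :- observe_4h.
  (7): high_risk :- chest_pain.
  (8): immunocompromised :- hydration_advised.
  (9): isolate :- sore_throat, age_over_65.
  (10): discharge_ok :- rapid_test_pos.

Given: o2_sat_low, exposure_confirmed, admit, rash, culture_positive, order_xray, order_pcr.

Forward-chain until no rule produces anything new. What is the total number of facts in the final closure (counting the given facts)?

Round 1 fires (1), (2), (3), giving sore_throat, fever_present, age_over_65.
Round 2 fires (5), (9), giving start_antiviral, isolate.
Round 3 fires (4), giving rapid_test_pos.
Round 4 fires (10), giving discharge_ok.
Closure: {admit, age_over_65, culture_positive, discharge_ok, exposure_confirmed, fever_present, isolate, o2_sat_low, order_pcr, order_xray, rapid_test_pos, rash, sore_throat, start_antiviral} — 14 facts.

14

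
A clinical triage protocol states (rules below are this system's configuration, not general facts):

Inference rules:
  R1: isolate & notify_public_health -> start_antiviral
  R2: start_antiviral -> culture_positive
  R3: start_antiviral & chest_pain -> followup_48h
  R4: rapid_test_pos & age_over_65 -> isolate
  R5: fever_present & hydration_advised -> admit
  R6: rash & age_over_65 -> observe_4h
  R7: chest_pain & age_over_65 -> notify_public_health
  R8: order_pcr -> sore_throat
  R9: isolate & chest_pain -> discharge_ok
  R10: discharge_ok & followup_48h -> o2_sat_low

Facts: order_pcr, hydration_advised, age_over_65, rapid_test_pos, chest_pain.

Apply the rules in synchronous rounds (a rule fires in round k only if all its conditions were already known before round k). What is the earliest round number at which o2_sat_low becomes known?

Round 1 — R4, R7, R8, derive isolate, notify_public_health, sore_throat.
Round 2 — R1, R9, derive start_antiviral, discharge_ok.
Round 3 — R2, R3, derive culture_positive, followup_48h.
Round 4 — R10, derive o2_sat_low.
o2_sat_low first appears in round 4.

4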